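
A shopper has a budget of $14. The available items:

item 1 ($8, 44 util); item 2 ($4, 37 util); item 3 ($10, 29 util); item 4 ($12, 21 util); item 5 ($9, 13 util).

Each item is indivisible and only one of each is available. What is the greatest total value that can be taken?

81 util

This is a 0/1 knapsack; check combinations near the capacity.
- item 1+item 2: cost 8+4=12, value 44+37=81
- item 2+item 3: cost 4+10=14, value 37+29=66
- item 2+item 5: cost 4+9=13, value 37+13=50
Best: 81 util.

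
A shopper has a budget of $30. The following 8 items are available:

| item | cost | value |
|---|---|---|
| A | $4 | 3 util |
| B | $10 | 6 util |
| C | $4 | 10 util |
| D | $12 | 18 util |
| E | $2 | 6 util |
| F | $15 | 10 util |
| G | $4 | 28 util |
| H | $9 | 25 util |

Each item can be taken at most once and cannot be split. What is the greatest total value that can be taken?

81 util

Check high-value combinations within $30:
- C+D+G+H: cost 4+12+4+9=29, value 10+18+28+25=81
- D+E+G+H: cost 12+2+4+9=27, value 18+6+28+25=77
- B+C+E+G+H: cost 10+4+2+4+9=29, value 6+10+6+28+25=75
- A+D+G+H: cost 4+12+4+9=29, value 3+18+28+25=74
- A+C+E+G+H: cost 4+4+2+4+9=23, value 3+10+6+28+25=72
Best: 81 util.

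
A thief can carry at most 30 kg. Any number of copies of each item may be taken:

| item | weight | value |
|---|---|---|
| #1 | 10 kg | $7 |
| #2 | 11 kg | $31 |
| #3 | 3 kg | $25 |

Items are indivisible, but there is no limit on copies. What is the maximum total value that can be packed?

$250

Best value-per-unit is #3 at 25/3, and filling with it alone uses weight 10×3=30. No mix of the others beats 10×25 = 250.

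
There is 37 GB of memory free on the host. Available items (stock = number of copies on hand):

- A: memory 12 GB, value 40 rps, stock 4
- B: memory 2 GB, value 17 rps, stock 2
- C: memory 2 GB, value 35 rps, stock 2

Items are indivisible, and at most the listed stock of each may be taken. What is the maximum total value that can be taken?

184 rps

Best selections within memory 37 and stock limits:
- 2×A + 2×B + 2×C: memory 32, value 184
- 2×A + 1×B + 2×C: memory 30, value 167
Best: 184 rps.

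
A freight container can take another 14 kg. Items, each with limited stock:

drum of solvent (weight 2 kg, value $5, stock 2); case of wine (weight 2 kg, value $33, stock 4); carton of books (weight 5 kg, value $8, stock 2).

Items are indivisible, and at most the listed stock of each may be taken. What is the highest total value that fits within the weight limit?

Top feasible selections:
- 2×drum of solvent + 4×case of wine: weight 12, value 142
- 4×case of wine + 1×carton of books: weight 13, value 140
- 1×drum of solvent + 4×case of wine: weight 10, value 137
- 4×case of wine: weight 8, value 132
Best: $142.

$142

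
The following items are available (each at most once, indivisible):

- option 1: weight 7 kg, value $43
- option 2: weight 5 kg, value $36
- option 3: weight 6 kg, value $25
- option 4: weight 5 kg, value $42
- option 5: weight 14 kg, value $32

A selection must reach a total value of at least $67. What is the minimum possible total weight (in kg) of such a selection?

Subsets with value ≥ 67, sorted by total weight:
- option 2+option 4: weight 10, value 78
- option 3+option 4: weight 11, value 67
- option 1+option 4: weight 12, value 85
Minimum weight: 10 kg.

10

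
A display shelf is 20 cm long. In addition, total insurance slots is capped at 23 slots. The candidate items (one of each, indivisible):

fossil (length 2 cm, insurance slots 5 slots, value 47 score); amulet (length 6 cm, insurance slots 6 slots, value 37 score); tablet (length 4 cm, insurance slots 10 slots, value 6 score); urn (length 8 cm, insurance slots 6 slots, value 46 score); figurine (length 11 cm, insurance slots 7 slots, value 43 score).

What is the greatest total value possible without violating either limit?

Feasible sets respecting both limits:
- fossil+amulet+urn: length 16, insurance slots 17, value 130
- fossil+amulet+figurine: length 19, insurance slots 18, value 127
- fossil+tablet+urn: length 14, insurance slots 21, value 99
- fossil+tablet+figurine: length 17, insurance slots 22, value 96
Best: 130 score.

130 score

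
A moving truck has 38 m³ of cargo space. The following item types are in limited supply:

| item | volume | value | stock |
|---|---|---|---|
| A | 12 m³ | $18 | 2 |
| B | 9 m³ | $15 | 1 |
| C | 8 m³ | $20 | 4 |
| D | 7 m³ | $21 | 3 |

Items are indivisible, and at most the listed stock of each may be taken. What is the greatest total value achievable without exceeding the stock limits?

Best selections within volume 38 and stock limits:
- 2×C + 3×D: volume 37, value 103
- 3×C + 2×D: volume 38, value 102
Best: $103.

$103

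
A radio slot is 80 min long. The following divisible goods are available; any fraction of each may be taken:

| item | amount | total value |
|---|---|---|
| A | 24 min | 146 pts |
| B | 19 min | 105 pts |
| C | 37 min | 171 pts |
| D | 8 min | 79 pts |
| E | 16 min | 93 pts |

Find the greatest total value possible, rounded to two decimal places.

483.08

Take in order of value per unit:
- D (79/8 per unit): all 8 → value 79, running total 79.00
- A (146/24 per unit): all 24 → value 146, running total 225.00
- E (93/16 per unit): all 16 → value 93, running total 318.00
- B (105/19 per unit): all 19 → value 105, running total 423.00
- C (171/37 per unit): 13 of 37 → value 13×171/37 = 60.0811, running total 483.08
Total 483.08.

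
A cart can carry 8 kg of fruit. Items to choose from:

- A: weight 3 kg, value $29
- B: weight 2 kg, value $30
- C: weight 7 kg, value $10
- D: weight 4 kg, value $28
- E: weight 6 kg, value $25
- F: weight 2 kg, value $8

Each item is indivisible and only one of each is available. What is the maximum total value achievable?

This is a 0/1 knapsack; check combinations near the capacity.
- A+B+F: weight 3+2+2=7, value 29+30+8=67
- B+D+F: weight 2+4+2=8, value 30+28+8=66
- A+B: weight 3+2=5, value 29+30=59
Best: $67.

$67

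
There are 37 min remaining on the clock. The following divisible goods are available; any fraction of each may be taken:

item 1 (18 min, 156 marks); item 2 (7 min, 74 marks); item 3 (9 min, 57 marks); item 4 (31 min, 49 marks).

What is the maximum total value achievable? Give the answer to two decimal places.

Take in order of value per unit:
- item 2 (74/7 per unit): all 7 → value 74, running total 74.00
- item 1 (156/18 per unit): all 18 → value 156, running total 230.00
- item 3 (57/9 per unit): all 9 → value 57, running total 287.00
- item 4 (49/31 per unit): 3 of 31 → value 3×49/31 = 4.7419, running total 291.74
Total 291.74.

291.74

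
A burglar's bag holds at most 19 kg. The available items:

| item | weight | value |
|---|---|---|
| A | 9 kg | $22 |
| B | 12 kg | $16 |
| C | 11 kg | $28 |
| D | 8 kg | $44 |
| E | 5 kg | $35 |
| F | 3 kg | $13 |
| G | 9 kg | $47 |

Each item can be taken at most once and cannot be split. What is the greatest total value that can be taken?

$95

This is a 0/1 knapsack; check combinations near the capacity.
- E+F+G: weight 5+3+9=17, value 35+13+47=95
- D+E+F: weight 8+5+3=16, value 44+35+13=92
- D+G: weight 8+9=17, value 44+47=91
Best: $95.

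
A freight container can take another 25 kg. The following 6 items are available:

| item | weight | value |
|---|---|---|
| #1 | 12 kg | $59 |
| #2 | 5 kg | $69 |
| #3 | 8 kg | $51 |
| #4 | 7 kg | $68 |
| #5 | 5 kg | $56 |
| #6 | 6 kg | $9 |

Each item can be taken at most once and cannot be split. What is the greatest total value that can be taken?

Check high-value combinations within 25 kg:
- #2+#3+#4+#5: weight 5+8+7+5=25, value 69+51+68+56=244
- #2+#4+#5+#6: weight 5+7+5+6=23, value 69+68+56+9=202
- #1+#2+#4: weight 12+5+7=24, value 59+69+68=196
Best: $244.

$244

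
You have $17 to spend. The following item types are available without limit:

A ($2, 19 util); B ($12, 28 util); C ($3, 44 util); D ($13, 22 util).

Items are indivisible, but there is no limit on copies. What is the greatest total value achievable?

239 util

Best value-per-unit is C at 44/3; filling with it alone gives 5×44 = 220.
Optimal mix: 1×A + 5×C → cost 17, value 239.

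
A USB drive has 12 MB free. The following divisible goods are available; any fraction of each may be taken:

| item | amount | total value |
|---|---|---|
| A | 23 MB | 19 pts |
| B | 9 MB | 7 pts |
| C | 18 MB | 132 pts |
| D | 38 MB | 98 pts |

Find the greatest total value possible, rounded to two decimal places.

88.00

Take in order of value per unit:
- C (132/18 per unit): 12 of 18 → value 12×132/18 = 88.0000, running total 88.00
Total 88.00.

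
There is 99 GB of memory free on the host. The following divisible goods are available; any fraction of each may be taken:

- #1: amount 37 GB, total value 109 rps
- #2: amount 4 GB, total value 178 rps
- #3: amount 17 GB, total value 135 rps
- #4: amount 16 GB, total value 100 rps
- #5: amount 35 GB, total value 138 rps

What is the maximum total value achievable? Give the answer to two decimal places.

630.54

Take in order of value per unit:
- #2 (178/4 per unit): all 4 → value 178, running total 178.00
- #3 (135/17 per unit): all 17 → value 135, running total 313.00
- #4 (100/16 per unit): all 16 → value 100, running total 413.00
- #5 (138/35 per unit): all 35 → value 138, running total 551.00
- #1 (109/37 per unit): 27 of 37 → value 27×109/37 = 79.5405, running total 630.54
Total 630.54.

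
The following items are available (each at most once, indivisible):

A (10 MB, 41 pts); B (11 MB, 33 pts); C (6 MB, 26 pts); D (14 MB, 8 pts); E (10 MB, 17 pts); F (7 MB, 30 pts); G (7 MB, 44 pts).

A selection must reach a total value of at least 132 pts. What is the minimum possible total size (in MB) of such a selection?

Subsets with value ≥ 132, sorted by total size:
- A+C+F+G: size 30, value 141
- B+C+F+G: size 31, value 133
- A+B+C+G: size 34, value 144
- A+E+F+G: size 34, value 132
Minimum size: 30 MB.

30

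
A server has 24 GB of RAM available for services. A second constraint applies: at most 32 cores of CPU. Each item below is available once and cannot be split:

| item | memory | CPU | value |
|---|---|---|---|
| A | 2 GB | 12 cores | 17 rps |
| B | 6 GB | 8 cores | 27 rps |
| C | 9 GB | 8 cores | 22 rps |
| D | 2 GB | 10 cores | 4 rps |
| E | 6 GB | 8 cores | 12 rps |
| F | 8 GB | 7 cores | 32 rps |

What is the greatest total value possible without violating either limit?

81 rps

Feasible sets respecting both limits:
- B+C+F: memory 23, CPU 23, value 81
- A+B+F: memory 16, CPU 27, value 76
- A+C+F: memory 19, CPU 27, value 71
- B+E+F: memory 20, CPU 23, value 71
Best: 81 rps.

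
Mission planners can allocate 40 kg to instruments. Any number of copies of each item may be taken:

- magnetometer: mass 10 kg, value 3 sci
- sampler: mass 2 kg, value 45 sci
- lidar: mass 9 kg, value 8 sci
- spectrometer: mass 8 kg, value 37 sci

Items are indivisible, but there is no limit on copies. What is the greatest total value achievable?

900 sci

Best value-per-unit is sampler at 45/2, and filling with it alone uses mass 20×2=40. No mix of the others beats 20×45 = 900.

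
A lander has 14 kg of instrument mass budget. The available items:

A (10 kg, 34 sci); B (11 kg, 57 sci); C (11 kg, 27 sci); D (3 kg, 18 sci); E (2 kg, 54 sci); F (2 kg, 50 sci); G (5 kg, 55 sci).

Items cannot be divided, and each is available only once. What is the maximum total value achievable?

Check high-value combinations within 14 kg:
- D+E+F+G: mass 3+2+2+5=12, value 18+54+50+55=177
- E+F+G: mass 2+2+5=9, value 54+50+55=159
- A+E+F: mass 10+2+2=14, value 34+54+50=138
- D+E+G: mass 3+2+5=10, value 18+54+55=127
Best: 177 sci.

177 sci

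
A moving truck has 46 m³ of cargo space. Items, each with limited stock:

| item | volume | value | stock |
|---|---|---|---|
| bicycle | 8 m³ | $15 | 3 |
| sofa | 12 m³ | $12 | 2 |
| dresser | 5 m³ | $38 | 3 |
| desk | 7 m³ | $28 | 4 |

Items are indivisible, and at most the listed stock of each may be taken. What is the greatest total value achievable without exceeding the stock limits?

$226

Top feasible selections:
- 3×dresser + 4×desk: volume 43, value 226
- 1×bicycle + 3×dresser + 3×desk: volume 44, value 213
Best: $226.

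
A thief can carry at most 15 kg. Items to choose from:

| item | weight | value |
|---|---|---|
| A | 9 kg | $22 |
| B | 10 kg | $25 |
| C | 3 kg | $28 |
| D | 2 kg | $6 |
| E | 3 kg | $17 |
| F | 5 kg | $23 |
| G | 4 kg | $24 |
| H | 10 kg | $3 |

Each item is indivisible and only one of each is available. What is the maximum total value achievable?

Check high-value combinations within 15 kg:
- C+E+F+G: weight 3+3+5+4=15, value 28+17+23+24=92
- C+D+F+G: weight 3+2+5+4=14, value 28+6+23+24=81
- C+D+E+G: weight 3+2+3+4=12, value 28+6+17+24=75
- C+F+G: weight 3+5+4=12, value 28+23+24=75
- C+D+E+F: weight 3+2+3+5=13, value 28+6+17+23=74
Best: $92.

$92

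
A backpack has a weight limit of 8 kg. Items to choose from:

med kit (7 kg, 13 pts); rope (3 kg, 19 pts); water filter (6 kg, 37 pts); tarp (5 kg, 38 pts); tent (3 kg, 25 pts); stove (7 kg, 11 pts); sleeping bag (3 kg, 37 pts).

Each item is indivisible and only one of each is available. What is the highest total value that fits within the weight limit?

This is a 0/1 knapsack; check combinations near the capacity.
- tarp+sleeping bag: weight 5+3=8, value 38+37=75
- tarp+tent: weight 5+3=8, value 38+25=63
- tent+sleeping bag: weight 3+3=6, value 25+37=62
Best: 75 pts.

75 pts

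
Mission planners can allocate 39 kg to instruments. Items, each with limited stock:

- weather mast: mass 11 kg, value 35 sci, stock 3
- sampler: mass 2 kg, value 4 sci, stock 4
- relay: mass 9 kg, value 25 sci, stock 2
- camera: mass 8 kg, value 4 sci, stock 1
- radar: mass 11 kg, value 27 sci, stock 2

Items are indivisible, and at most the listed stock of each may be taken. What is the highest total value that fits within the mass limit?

117 sci

Top feasible selections:
- 3×weather mast + 3×sampler: mass 39, value 117
- 3×weather mast + 2×sampler: mass 37, value 113
- 2×weather mast + 4×sampler + 1×relay: mass 39, value 111
- 3×weather mast + 1×sampler: mass 35, value 109
Best: 117 sci.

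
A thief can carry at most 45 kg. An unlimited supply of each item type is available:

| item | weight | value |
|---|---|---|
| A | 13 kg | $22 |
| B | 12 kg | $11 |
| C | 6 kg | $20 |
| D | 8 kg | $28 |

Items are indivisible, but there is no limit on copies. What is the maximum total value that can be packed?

Best value-per-unit is D at 28/8; filling with it alone gives 5×28 = 140.
Optimal mix: 2×C + 4×D → weight 44, value 152.

$152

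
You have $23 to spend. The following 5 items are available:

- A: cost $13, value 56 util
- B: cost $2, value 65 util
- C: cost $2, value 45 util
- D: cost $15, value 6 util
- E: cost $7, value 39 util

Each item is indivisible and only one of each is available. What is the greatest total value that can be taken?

Check high-value combinations within $23:
- A+B+C: cost 13+2+2=17, value 56+65+45=166
- A+B+E: cost 13+2+7=22, value 56+65+39=160
- B+C+E: cost 2+2+7=11, value 65+45+39=149
- A+C+E: cost 13+2+7=22, value 56+45+39=140
- A+B: cost 13+2=15, value 56+65=121
Best: 166 util.

166 util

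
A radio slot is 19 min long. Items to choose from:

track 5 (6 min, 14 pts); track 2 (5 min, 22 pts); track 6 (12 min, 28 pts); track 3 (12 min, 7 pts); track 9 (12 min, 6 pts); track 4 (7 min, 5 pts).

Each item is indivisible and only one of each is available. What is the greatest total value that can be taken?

Check high-value combinations within 19 min:
- track 2+track 6: duration 5+12=17, value 22+28=50
- track 5+track 6: duration 6+12=18, value 14+28=42
- track 5+track 2+track 4: duration 6+5+7=18, value 14+22+5=41
Best: 50 pts.

50 pts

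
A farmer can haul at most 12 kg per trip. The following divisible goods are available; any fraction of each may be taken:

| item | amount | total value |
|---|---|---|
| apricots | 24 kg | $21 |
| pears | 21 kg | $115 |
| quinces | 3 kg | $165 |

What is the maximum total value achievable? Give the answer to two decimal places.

214.29

Take in order of value per unit:
- quinces (165/3 per unit): all 3 → value 165, running total 165.00
- pears (115/21 per unit): 9 of 21 → value 9×115/21 = 49.2857, running total 214.29
Total 214.29.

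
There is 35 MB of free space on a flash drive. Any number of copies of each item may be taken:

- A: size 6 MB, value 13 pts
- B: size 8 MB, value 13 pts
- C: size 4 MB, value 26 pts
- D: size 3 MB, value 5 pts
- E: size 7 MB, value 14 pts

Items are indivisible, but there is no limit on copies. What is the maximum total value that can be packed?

Best value-per-unit is C at 26/4; filling with it alone gives 8×26 = 208.
Optimal mix: 8×C + 1×D → size 35, value 213.

213 pts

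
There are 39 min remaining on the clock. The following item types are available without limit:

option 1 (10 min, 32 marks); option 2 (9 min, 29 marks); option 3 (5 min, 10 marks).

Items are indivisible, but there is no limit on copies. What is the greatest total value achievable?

Best value-per-unit is option 2 at 29/9; filling with it alone gives 4×29 = 116.
Optimal mix: 3×option 1 + 1×option 2 → time 39, value 125.

125 marks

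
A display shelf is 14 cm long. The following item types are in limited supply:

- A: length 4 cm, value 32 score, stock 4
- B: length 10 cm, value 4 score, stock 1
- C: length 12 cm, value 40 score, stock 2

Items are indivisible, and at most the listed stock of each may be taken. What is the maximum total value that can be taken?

96 score

Best selections within length 14 and stock limits:
- 3×A: length 12, value 96
- 2×A: length 8, value 64
Best: 96 score.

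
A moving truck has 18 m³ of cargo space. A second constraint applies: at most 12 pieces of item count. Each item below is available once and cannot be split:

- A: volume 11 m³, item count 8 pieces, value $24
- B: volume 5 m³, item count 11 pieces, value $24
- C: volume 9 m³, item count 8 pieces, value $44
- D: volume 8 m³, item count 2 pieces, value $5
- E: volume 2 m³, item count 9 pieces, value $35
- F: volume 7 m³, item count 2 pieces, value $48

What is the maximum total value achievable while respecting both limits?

$92

Feasible sets respecting both limits:
- C+F: volume 16, item count 10, value 92
- E+F: volume 9, item count 11, value 83
- A+F: volume 18, item count 10, value 72
- D+F: volume 15, item count 4, value 53
Best: $92.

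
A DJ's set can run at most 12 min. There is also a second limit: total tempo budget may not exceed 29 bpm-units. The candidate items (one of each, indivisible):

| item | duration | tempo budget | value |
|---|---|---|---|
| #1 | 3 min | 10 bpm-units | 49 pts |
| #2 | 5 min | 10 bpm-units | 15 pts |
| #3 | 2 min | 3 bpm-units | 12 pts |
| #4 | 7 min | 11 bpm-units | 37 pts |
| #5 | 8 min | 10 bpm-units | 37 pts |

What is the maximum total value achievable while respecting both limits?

Feasible sets respecting both limits:
- #1+#3+#4: duration 12, tempo budget 24, value 98
- #1+#4: duration 10, tempo budget 21, value 86
- #1+#5: duration 11, tempo budget 20, value 86
Best: 98 pts.

98 pts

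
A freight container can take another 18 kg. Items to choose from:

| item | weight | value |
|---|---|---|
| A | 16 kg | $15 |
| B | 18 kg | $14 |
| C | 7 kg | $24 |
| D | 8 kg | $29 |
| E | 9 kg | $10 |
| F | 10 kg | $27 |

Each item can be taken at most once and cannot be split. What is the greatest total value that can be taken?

Check high-value combinations within 18 kg:
- D+F: weight 8+10=18, value 29+27=56
- C+D: weight 7+8=15, value 24+29=53
- C+F: weight 7+10=17, value 24+27=51
- D+E: weight 8+9=17, value 29+10=39
Best: $56.

$56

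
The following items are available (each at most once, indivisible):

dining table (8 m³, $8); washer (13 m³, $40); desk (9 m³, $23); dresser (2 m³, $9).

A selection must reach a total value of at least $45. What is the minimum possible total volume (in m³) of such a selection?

15

Subsets with value ≥ 45, sorted by total volume:
- washer+dresser: volume 15, value 49
- dining table+washer: volume 21, value 48
Minimum volume: 15 m³.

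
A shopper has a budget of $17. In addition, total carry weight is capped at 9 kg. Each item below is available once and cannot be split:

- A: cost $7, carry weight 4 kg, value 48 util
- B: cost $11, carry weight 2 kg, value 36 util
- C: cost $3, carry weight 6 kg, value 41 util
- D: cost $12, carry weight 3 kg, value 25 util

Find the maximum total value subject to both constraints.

Feasible sets respecting both limits:
- B+C: cost 14, carry weight 8, value 77
- C+D: cost 15, carry weight 9, value 66
- A: cost 7, carry weight 4, value 48
Best: 77 util.

77 util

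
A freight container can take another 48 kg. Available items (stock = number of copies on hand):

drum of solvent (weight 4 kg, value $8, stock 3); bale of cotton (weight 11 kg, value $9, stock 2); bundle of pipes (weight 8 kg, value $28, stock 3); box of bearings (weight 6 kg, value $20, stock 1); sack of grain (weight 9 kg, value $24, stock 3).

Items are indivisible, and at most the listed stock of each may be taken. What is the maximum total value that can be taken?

$152

Top feasible selections:
- 3×bundle of pipes + 1×box of bearings + 2×sack of grain: weight 48, value 152
- 2×drum of solvent + 3×bundle of pipes + 1×box of bearings + 1×sack of grain: weight 47, value 144
Best: $152.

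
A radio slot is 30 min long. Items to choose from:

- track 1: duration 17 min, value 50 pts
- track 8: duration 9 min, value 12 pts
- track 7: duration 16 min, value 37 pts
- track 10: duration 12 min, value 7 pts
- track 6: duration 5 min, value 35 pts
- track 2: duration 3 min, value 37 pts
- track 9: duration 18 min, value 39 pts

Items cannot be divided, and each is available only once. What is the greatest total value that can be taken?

122 pts

Check high-value combinations within 30 min:
- track 1+track 6+track 2: duration 17+5+3=25, value 50+35+37=122
- track 6+track 2+track 9: duration 5+3+18=26, value 35+37+39=111
- track 7+track 6+track 2: duration 16+5+3=24, value 37+35+37=109
Best: 122 pts.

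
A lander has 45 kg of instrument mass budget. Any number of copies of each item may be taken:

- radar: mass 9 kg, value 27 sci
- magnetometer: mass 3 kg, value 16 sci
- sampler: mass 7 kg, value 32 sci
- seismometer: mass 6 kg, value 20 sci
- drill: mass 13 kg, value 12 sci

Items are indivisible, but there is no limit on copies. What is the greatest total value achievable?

Best value-per-unit is magnetometer at 16/3, and filling with it alone uses mass 15×3=45. No mix of the others beats 15×16 = 240.

240 sci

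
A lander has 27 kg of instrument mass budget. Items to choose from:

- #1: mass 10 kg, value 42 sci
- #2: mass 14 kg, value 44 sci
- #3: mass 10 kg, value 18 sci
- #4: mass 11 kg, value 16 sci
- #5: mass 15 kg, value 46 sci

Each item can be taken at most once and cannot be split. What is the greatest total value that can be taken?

88 sci

This is a 0/1 knapsack; check combinations near the capacity.
- #1+#5: mass 10+15=25, value 42+46=88
- #1+#2: mass 10+14=24, value 42+44=86
- #3+#5: mass 10+15=25, value 18+46=64
- #2+#3: mass 14+10=24, value 44+18=62
- #4+#5: mass 11+15=26, value 16+46=62
Best: 88 sci.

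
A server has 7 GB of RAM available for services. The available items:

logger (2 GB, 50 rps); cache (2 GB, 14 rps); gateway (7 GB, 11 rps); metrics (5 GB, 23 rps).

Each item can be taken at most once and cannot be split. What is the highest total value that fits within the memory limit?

73 rps

Check high-value combinations within 7 GB:
- logger+metrics: memory 2+5=7, value 50+23=73
- logger+cache: memory 2+2=4, value 50+14=64
- logger: memory 2, value 50
Best: 73 rps.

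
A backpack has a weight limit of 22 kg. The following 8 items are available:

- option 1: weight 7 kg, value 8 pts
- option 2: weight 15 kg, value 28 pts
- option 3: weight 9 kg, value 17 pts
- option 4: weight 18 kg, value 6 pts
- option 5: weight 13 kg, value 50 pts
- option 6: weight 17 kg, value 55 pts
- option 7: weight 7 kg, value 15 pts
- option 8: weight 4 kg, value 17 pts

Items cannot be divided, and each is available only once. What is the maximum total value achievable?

72 pts

This is a 0/1 knapsack; check combinations near the capacity.
- option 6+option 8: weight 17+4=21, value 55+17=72
- option 5+option 8: weight 13+4=17, value 50+17=67
- option 3+option 5: weight 9+13=22, value 17+50=67
- option 5+option 7: weight 13+7=20, value 50+15=65
Best: 72 pts.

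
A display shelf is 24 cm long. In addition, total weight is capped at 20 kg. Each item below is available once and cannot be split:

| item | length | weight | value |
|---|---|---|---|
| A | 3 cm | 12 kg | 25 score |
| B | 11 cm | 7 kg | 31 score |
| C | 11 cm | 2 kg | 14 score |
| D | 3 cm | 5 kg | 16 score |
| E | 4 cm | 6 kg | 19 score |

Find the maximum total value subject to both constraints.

66 score

Feasible sets respecting both limits:
- B+D+E: length 18, weight 18, value 66
- A+C+E: length 18, weight 20, value 58
- A+B: length 14, weight 19, value 56
Best: 66 score.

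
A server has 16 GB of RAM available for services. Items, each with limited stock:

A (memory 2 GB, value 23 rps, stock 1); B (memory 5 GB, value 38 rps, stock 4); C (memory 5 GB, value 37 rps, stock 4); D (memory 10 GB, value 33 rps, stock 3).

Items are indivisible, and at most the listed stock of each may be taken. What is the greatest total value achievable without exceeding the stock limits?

Top feasible selections:
- 3×B: memory 15, value 114
- 2×B + 1×C: memory 15, value 113
- 1×B + 2×C: memory 15, value 112
Best: 114 rps.

114 rps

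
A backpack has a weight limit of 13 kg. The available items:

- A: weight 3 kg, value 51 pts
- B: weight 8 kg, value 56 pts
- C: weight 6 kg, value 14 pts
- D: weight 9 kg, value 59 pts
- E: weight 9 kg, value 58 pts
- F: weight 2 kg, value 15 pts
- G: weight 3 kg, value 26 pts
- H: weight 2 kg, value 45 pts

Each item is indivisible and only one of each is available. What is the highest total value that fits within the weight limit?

152 pts

Check high-value combinations within 13 kg:
- A+B+H: weight 3+8+2=13, value 51+56+45=152
- A+F+G+H: weight 3+2+3+2=10, value 51+15+26+45=137
- B+G+H: weight 8+3+2=13, value 56+26+45=127
Best: 152 pts.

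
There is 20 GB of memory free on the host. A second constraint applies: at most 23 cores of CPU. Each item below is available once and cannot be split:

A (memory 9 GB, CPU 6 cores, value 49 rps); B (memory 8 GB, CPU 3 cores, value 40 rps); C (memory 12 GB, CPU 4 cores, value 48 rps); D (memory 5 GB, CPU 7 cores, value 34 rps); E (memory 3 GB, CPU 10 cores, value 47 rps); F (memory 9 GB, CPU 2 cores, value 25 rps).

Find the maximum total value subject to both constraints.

Feasible sets respecting both limits:
- A+B+E: memory 20, CPU 19, value 136
- A+D+E: memory 17, CPU 23, value 130
- C+D+E: memory 20, CPU 21, value 129
Best: 136 rps.

136 rps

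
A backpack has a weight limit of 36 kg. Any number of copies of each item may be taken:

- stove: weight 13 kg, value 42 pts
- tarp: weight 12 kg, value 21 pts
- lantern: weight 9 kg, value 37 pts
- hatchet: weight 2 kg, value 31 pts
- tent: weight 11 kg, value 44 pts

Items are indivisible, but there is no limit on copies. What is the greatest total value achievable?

Best value-per-unit is hatchet at 31/2, and filling with it alone uses weight 18×2=36. No mix of the others beats 18×31 = 558.

558 pts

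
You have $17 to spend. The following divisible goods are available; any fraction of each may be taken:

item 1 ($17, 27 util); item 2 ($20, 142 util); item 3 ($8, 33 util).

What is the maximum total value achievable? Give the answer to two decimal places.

120.70

Take in order of value per unit:
- item 2 (142/20 per unit): 17 of 20 → value 17×142/20 = 120.7000, running total 120.70
Total 120.70.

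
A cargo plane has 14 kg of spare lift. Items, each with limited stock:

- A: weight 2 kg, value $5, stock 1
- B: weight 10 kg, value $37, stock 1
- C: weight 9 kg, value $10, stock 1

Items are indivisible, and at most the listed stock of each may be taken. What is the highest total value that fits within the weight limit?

$42

Best selections within weight 14 and stock limits:
- 1×A + 1×B: weight 12, value 42
- 1×B: weight 10, value 37
Best: $42.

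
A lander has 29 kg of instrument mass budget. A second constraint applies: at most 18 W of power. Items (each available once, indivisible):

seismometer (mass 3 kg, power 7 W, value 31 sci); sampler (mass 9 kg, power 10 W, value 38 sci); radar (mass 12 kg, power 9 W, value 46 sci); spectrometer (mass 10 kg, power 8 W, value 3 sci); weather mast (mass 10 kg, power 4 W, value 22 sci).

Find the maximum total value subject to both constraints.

Feasible sets respecting both limits:
- seismometer+radar: mass 15, power 16, value 77
- seismometer+sampler: mass 12, power 17, value 69
- radar+weather mast: mass 22, power 13, value 68
Best: 77 sci.

77 sci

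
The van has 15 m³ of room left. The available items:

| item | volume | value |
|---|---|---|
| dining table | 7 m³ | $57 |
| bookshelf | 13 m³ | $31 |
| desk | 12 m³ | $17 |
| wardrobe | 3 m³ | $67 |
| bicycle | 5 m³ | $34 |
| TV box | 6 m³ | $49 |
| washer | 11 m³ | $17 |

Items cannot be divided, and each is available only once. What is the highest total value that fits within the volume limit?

$158

Check high-value combinations within 15 m³:
- dining table+wardrobe+bicycle: volume 7+3+5=15, value 57+67+34=158
- wardrobe+bicycle+TV box: volume 3+5+6=14, value 67+34+49=150
- dining table+wardrobe: volume 7+3=10, value 57+67=124
- wardrobe+TV box: volume 3+6=9, value 67+49=116
Best: $158.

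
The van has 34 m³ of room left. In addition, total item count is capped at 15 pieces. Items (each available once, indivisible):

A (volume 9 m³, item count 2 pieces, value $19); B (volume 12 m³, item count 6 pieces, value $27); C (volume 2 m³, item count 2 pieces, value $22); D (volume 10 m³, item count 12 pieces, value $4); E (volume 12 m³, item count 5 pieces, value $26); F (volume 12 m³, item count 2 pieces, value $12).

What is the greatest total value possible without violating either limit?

Feasible sets respecting both limits:
- B+C+E: volume 26, item count 13, value 75
- A+B+E: volume 33, item count 13, value 72
- A+B+C: volume 23, item count 10, value 68
- A+C+E: volume 23, item count 9, value 67
Best: $75.

$75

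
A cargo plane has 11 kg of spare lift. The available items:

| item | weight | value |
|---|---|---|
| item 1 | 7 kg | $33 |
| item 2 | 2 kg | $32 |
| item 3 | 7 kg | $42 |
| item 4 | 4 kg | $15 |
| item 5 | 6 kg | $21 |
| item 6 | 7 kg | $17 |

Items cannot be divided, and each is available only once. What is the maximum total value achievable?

Check high-value combinations within 11 kg:
- item 2+item 3: weight 2+7=9, value 32+42=74
- item 1+item 2: weight 7+2=9, value 33+32=65
- item 3+item 4: weight 7+4=11, value 42+15=57
- item 2+item 5: weight 2+6=8, value 32+21=53
Best: $74.

$74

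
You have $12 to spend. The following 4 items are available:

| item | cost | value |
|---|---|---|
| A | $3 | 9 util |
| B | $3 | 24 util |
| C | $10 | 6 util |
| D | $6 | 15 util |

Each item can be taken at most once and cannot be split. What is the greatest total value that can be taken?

48 util

Check high-value combinations within $12:
- A+B+D: cost 3+3+6=12, value 9+24+15=48
- B+D: cost 3+6=9, value 24+15=39
- A+B: cost 3+3=6, value 9+24=33
Best: 48 util.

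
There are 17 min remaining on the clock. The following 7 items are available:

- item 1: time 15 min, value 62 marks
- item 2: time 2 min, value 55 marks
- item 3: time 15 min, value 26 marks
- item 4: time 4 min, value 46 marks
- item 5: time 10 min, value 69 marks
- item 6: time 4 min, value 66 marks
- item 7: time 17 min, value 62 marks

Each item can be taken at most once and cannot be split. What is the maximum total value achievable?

190 marks

Check high-value combinations within 17 min:
- item 2+item 5+item 6: time 2+10+4=16, value 55+69+66=190
- item 2+item 4+item 5: time 2+4+10=16, value 55+46+69=170
- item 2+item 4+item 6: time 2+4+4=10, value 55+46+66=167
- item 5+item 6: time 10+4=14, value 69+66=135
- item 2+item 5: time 2+10=12, value 55+69=124
Best: 190 marks.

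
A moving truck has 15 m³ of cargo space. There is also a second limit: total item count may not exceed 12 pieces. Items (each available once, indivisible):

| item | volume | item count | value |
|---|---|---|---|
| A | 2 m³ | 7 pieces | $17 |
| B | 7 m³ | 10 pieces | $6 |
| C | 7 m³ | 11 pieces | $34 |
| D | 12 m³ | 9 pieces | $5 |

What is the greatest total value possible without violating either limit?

Feasible sets respecting both limits:
- C: volume 7, item count 11, value 34
- A: volume 2, item count 7, value 17
- B: volume 7, item count 10, value 6
- D: volume 12, item count 9, value 5
Best: $34.

$34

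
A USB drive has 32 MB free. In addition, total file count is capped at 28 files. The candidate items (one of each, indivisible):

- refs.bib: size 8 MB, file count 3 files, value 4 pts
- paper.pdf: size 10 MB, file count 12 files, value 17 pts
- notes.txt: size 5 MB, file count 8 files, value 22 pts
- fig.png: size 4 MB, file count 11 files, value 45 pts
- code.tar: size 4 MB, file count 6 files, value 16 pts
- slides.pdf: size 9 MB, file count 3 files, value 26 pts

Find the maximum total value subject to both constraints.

109 pts

Feasible sets respecting both limits:
- notes.txt+fig.png+code.tar+slides.pdf: size 22, file count 28, value 109
- refs.bib+notes.txt+fig.png+slides.pdf: size 26, file count 25, value 97
- notes.txt+fig.png+slides.pdf: size 18, file count 22, value 93
Best: 109 pts.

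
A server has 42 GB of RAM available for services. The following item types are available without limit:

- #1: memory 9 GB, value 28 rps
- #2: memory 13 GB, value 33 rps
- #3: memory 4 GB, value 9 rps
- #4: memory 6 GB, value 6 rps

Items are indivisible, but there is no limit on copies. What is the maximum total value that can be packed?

Best value-per-unit is #1 at 28/9; filling with it alone gives 4×28 = 112.
Optimal mix: 4×#1 + 1×#3 → memory 40, value 121.

121 rps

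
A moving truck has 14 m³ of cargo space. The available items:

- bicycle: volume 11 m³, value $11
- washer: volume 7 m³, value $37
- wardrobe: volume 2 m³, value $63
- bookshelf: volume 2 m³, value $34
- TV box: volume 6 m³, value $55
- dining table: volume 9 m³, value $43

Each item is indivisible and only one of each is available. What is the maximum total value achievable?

$152

Check high-value combinations within 14 m³:
- wardrobe+bookshelf+TV box: volume 2+2+6=10, value 63+34+55=152
- wardrobe+bookshelf+dining table: volume 2+2+9=13, value 63+34+43=140
- washer+wardrobe+bookshelf: volume 7+2+2=11, value 37+63+34=134
- wardrobe+TV box: volume 2+6=8, value 63+55=118
Best: $152.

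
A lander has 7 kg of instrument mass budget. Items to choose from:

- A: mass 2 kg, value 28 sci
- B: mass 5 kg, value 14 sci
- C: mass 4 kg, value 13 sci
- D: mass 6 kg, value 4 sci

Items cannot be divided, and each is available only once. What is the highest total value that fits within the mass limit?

Check high-value combinations within 7 kg:
- A+B: mass 2+5=7, value 28+14=42
- A+C: mass 2+4=6, value 28+13=41
- A: mass 2, value 28
Best: 42 sci.

42 sci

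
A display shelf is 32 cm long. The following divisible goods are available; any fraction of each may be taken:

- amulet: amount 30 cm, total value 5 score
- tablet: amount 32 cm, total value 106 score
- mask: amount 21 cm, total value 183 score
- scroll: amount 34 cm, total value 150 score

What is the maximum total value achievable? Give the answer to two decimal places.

Take in order of value per unit:
- mask (183/21 per unit): all 21 → value 183, running total 183.00
- scroll (150/34 per unit): 11 of 34 → value 11×150/34 = 48.5294, running total 231.53
Total 231.53.

231.53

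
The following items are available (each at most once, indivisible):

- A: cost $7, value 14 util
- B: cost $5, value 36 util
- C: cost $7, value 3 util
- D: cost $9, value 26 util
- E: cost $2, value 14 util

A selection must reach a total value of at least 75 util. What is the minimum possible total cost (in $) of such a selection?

Subsets with value ≥ 75, sorted by total cost:
- B+D+E: cost 16, value 76
- A+B+D: cost 21, value 76
- A+B+D+E: cost 23, value 90
Minimum cost: 16 $.

16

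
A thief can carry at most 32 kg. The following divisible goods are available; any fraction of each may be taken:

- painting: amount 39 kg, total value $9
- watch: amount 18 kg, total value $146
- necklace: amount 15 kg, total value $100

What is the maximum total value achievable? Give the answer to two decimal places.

239.33

Take in order of value per unit:
- watch (146/18 per unit): all 18 → value 146, running total 146.00
- necklace (100/15 per unit): 14 of 15 → value 14×100/15 = 93.3333, running total 239.33
Total 239.33.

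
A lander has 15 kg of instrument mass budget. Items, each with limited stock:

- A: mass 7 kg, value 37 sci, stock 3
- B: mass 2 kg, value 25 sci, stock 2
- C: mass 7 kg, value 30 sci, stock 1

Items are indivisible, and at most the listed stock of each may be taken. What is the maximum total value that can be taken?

87 sci

Top feasible selections:
- 1×A + 2×B: mass 11, value 87
- 2×B + 1×C: mass 11, value 80
- 2×A: mass 14, value 74
- 1×A + 1×C: mass 14, value 67
Best: 87 sci.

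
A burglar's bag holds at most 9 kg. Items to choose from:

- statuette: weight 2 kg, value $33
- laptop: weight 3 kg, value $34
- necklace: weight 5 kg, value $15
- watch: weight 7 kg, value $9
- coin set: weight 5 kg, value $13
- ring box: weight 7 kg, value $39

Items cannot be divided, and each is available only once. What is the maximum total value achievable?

Check high-value combinations within 9 kg:
- statuette+ring box: weight 2+7=9, value 33+39=72
- statuette+laptop: weight 2+3=5, value 33+34=67
- laptop+necklace: weight 3+5=8, value 34+15=49
Best: $72.

$72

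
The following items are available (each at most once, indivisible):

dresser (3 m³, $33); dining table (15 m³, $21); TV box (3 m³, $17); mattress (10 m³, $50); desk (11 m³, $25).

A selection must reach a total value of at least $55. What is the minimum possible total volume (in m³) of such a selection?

13

Subsets with value ≥ 55, sorted by total volume:
- dresser+mattress: volume 13, value 83
- TV box+mattress: volume 13, value 67
- dresser+desk: volume 14, value 58
Minimum volume: 13 m³.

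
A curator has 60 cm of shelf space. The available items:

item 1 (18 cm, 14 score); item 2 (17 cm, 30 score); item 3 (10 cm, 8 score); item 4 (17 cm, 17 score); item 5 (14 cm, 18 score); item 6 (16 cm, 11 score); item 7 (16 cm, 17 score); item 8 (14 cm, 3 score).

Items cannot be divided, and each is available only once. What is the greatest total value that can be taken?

This is a 0/1 knapsack; check combinations near the capacity.
- item 2+item 3+item 5+item 7: length 17+10+14+16=57, value 30+8+18+17=73
- item 2+item 3+item 4+item 5: length 17+10+17+14=58, value 30+8+17+18=73
- item 2+item 3+item 4+item 7: length 17+10+17+16=60, value 30+8+17+17=72
- item 1+item 2+item 3+item 5: length 18+17+10+14=59, value 14+30+8+18=70
Best: 73 score.

73 score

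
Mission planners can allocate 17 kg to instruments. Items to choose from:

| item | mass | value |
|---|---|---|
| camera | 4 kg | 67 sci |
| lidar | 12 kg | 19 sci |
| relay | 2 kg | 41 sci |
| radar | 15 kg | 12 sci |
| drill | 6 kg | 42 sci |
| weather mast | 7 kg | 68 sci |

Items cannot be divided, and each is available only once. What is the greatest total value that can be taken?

Check high-value combinations within 17 kg:
- camera+drill+weather mast: mass 4+6+7=17, value 67+42+68=177
- camera+relay+weather mast: mass 4+2+7=13, value 67+41+68=176
- relay+drill+weather mast: mass 2+6+7=15, value 41+42+68=151
Best: 177 sci.

177 sci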